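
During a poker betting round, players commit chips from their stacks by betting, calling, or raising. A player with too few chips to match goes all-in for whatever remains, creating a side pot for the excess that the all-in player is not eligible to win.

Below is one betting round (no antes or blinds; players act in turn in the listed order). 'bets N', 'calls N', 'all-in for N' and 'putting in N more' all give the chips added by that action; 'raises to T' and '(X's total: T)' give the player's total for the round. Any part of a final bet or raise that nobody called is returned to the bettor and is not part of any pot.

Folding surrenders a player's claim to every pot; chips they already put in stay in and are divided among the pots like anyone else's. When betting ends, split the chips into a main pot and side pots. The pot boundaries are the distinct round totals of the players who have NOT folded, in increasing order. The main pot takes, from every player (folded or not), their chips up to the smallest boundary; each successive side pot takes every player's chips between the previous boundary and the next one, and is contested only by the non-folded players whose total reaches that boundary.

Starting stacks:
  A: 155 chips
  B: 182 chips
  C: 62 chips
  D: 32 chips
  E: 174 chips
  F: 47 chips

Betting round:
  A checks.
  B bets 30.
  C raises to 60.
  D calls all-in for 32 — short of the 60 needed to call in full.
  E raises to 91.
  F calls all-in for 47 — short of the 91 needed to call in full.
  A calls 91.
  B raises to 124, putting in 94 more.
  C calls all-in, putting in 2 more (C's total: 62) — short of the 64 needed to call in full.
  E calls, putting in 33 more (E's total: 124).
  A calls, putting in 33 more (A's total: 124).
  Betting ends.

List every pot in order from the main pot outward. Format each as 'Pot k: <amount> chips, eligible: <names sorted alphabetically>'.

Pot 1: 192 chips, eligible: A, B, C, D, E, F
Pot 2: 75 chips, eligible: A, B, C, E, F
Pot 3: 60 chips, eligible: A, B, C, E
Pot 4: 186 chips, eligible: A, B, E

Derivation:
Contributions: A=124, B=124, C=62, D=32, E=124, F=47
Pot levels (distinct totals of non-folded players): 32, 47, 62, 124
Layer 1-32: 32 each from A, B, C, D, E, F = 32*6 = 192 chips; eligible A, B, C, D, E, F
Layer 33-47: 15 each from A, B, C, E, F = 15*5 = 75 chips; eligible A, B, C, E, F
Layer 48-62: 15 each from A, B, C, E = 15*4 = 60 chips; eligible A, B, C, E
Layer 63-124: 62 each from A, B, E = 62*3 = 186 chips; eligible A, B, E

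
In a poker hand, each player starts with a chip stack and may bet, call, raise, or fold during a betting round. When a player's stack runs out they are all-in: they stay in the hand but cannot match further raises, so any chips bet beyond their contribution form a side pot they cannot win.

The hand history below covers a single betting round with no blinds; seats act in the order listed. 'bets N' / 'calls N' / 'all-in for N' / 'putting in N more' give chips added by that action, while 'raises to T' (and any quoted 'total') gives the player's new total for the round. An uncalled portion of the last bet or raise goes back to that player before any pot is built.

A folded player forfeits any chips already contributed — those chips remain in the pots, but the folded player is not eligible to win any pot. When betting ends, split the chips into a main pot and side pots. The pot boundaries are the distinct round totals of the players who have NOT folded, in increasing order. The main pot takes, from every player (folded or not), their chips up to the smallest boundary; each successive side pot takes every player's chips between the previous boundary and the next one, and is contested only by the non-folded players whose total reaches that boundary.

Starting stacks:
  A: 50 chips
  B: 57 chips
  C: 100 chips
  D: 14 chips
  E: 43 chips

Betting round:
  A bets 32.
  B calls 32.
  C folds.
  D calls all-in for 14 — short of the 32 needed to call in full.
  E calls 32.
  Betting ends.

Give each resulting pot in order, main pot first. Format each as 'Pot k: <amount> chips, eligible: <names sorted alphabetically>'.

Contributions: A=32, B=32, D=14, E=32
Folded: C
Pot levels (distinct totals of non-folded players): 14, 32
Layer 1-14: 14 each from A, B, D, E = 14*4 = 56 chips; eligible A, B, D, E
Layer 15-32: 18 each from A, B, E = 18*3 = 54 chips; eligible A, B, E

Pot 1: 56 chips, eligible: A, B, D, E
Pot 2: 54 chips, eligible: A, B, E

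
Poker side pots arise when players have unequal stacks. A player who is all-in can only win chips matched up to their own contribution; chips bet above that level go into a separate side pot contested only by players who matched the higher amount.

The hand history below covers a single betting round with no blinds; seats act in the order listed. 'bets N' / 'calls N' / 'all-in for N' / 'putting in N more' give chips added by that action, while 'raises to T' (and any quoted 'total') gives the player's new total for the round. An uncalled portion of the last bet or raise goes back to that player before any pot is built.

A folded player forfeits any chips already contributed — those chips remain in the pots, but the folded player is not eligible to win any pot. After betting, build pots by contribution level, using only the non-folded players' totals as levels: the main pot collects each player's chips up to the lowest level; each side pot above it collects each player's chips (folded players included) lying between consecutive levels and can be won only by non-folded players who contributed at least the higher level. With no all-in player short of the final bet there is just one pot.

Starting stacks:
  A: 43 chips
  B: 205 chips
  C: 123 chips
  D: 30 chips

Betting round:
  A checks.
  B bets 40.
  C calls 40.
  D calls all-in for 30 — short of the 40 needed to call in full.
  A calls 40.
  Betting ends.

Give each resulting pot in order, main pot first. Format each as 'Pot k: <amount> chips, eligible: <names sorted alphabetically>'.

Contributions: A=40, B=40, C=40, D=30
Pot levels (distinct totals of non-folded players): 30, 40
Layer 1-30: 30 each from A, B, C, D = 30*4 = 120 chips; eligible A, B, C, D
Layer 31-40: 10 each from A, B, C = 10*3 = 30 chips; eligible A, B, C

Pot 1: 120 chips, eligible: A, B, C, D
Pot 2: 30 chips, eligible: A, B, C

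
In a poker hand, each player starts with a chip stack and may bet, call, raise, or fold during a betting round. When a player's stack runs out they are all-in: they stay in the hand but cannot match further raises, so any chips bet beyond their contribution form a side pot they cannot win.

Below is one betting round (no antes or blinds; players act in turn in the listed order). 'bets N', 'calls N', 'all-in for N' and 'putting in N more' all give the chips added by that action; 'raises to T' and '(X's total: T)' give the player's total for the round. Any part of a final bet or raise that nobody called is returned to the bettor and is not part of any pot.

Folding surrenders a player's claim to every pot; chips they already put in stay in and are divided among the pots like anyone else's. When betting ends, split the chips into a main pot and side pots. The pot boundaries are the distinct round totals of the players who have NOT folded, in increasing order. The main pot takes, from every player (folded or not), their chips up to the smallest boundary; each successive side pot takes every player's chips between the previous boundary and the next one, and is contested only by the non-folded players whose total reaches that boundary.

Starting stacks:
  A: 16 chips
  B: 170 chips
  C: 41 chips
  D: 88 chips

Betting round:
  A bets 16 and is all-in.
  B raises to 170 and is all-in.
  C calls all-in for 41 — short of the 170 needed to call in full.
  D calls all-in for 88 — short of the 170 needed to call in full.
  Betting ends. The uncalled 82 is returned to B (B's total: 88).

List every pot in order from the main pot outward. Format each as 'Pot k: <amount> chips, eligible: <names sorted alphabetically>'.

Pot 1: 64 chips, eligible: A, B, C, D
Pot 2: 75 chips, eligible: B, C, D
Pot 3: 94 chips, eligible: B, D

Derivation:
Contributions (after 82 returned to B): A=16, B=88, C=41, D=88
Pot levels (distinct totals of non-folded players): 16, 41, 88
Layer 1-16: 16 each from A, B, C, D = 16*4 = 64 chips; eligible A, B, C, D
Layer 17-41: 25 each from B, C, D = 25*3 = 75 chips; eligible B, C, D
Layer 42-88: 47 each from B, D = 47*2 = 94 chips; eligible B, D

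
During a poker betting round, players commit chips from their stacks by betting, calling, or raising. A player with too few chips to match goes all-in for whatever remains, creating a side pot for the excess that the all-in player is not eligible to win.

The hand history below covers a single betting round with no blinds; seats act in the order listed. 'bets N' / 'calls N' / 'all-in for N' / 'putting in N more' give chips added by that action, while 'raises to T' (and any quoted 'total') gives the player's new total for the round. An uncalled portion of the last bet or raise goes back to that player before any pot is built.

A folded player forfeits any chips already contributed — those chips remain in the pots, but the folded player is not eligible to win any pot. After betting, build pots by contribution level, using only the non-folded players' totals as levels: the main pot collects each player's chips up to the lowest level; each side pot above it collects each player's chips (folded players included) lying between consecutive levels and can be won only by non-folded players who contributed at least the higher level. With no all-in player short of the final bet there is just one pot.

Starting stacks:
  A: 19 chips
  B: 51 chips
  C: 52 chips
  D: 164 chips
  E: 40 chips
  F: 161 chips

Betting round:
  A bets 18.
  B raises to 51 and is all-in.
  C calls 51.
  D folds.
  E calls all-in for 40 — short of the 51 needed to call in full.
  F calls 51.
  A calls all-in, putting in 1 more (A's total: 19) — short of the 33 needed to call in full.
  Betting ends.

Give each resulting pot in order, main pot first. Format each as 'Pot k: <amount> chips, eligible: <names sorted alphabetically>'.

Contributions: A=19, B=51, C=51, E=40, F=51
Folded: D
Pot levels (distinct totals of non-folded players): 19, 40, 51
Layer 1-19: 19 each from A, B, C, E, F = 19*5 = 95 chips; eligible A, B, C, E, F
Layer 20-40: 21 each from B, C, E, F = 21*4 = 84 chips; eligible B, C, E, F
Layer 41-51: 11 each from B, C, F = 11*3 = 33 chips; eligible B, C, F

Pot 1: 95 chips, eligible: A, B, C, E, F
Pot 2: 84 chips, eligible: B, C, E, F
Pot 3: 33 chips, eligible: B, C, F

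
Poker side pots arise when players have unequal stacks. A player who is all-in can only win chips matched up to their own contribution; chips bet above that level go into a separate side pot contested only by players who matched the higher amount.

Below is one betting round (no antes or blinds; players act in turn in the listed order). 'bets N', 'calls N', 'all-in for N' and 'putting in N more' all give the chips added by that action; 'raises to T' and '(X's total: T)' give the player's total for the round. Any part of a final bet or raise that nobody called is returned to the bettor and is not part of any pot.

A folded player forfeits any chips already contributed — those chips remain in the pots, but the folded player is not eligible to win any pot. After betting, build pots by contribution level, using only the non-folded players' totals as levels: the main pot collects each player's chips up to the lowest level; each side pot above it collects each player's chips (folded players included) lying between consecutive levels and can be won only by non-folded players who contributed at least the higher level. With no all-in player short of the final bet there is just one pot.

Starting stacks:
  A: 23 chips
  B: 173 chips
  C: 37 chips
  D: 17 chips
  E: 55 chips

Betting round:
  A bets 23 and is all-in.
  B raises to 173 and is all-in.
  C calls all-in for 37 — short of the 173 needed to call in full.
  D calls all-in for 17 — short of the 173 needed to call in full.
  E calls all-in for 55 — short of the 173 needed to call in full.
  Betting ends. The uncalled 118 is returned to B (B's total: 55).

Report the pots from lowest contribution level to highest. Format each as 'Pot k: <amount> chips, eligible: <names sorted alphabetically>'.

Pot 1: 85 chips, eligible: A, B, C, D, E
Pot 2: 24 chips, eligible: A, B, C, E
Pot 3: 42 chips, eligible: B, C, E
Pot 4: 36 chips, eligible: B, E

Derivation:
Contributions (after 118 returned to B): A=23, B=55, C=37, D=17, E=55
Pot levels (distinct totals of non-folded players): 17, 23, 37, 55
Layer 1-17: 17 each from A, B, C, D, E = 17*5 = 85 chips; eligible A, B, C, D, E
Layer 18-23: 6 each from A, B, C, E = 6*4 = 24 chips; eligible A, B, C, E
Layer 24-37: 14 each from B, C, E = 14*3 = 42 chips; eligible B, C, E
Layer 38-55: 18 each from B, E = 18*2 = 36 chips; eligible B, E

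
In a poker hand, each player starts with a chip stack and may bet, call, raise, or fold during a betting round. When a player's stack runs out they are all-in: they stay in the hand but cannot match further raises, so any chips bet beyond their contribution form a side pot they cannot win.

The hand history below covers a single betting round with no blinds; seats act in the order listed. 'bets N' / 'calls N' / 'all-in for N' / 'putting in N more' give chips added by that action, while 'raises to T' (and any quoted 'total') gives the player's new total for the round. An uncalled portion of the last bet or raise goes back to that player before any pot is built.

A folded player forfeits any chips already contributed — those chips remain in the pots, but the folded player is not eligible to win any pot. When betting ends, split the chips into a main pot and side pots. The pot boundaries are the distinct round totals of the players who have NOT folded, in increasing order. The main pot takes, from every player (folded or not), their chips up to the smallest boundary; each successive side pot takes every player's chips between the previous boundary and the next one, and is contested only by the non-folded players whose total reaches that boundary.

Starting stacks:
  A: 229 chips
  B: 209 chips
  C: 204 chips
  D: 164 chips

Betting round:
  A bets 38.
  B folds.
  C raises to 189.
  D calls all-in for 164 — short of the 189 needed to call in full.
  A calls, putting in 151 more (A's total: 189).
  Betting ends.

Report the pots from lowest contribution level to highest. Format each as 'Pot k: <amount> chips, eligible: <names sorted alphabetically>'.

Contributions: A=189, C=189, D=164
Folded: B
Pot levels (distinct totals of non-folded players): 164, 189
Layer 1-164: 164 each from A, C, D = 164*3 = 492 chips; eligible A, C, D
Layer 165-189: 25 each from A, C = 25*2 = 50 chips; eligible A, C

Pot 1: 492 chips, eligible: A, C, D
Pot 2: 50 chips, eligible: A, C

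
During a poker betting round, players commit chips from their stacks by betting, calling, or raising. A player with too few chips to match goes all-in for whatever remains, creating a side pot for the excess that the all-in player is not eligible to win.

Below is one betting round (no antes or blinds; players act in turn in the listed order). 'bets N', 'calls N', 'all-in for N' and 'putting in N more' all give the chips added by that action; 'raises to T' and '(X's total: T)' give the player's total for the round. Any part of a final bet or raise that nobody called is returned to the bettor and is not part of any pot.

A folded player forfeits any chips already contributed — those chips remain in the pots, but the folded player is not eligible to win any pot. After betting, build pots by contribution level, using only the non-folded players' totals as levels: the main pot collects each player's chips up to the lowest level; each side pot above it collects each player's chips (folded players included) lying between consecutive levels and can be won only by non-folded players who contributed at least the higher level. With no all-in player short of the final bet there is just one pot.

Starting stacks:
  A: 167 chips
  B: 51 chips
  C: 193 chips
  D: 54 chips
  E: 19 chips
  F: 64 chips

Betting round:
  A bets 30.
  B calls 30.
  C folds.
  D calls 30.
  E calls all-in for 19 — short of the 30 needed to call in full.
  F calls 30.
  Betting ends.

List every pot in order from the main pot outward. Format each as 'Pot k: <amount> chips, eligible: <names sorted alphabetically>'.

Pot 1: 95 chips, eligible: A, B, D, E, F
Pot 2: 44 chips, eligible: A, B, D, F

Derivation:
Contributions: A=30, B=30, D=30, E=19, F=30
Folded: C
Pot levels (distinct totals of non-folded players): 19, 30
Layer 1-19: 19 each from A, B, D, E, F = 19*5 = 95 chips; eligible A, B, D, E, F
Layer 20-30: 11 each from A, B, D, F = 11*4 = 44 chips; eligible A, B, D, F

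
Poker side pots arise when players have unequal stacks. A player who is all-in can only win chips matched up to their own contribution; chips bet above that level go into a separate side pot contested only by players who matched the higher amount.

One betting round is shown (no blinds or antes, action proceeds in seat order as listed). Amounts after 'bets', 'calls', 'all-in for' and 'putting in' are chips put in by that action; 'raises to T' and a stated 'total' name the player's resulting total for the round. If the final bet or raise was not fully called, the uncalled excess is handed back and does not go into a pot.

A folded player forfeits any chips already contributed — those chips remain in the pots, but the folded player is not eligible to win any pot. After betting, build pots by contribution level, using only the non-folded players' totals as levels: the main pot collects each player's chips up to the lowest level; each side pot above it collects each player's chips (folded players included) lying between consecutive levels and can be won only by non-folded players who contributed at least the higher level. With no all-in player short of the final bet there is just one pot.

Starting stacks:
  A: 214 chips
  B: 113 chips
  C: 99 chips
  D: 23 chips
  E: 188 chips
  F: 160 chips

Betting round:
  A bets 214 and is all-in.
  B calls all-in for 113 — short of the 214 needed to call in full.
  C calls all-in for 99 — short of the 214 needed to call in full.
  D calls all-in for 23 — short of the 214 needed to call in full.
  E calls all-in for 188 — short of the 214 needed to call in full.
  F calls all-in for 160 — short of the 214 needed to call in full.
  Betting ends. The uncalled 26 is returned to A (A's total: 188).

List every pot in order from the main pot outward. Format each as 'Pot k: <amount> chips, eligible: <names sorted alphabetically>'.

Pot 1: 138 chips, eligible: A, B, C, D, E, F
Pot 2: 380 chips, eligible: A, B, C, E, F
Pot 3: 56 chips, eligible: A, B, E, F
Pot 4: 141 chips, eligible: A, E, F
Pot 5: 56 chips, eligible: A, E

Derivation:
Contributions (after 26 returned to A): A=188, B=113, C=99, D=23, E=188, F=160
Pot levels (distinct totals of non-folded players): 23, 99, 113, 160, 188
Layer 1-23: 23 each from A, B, C, D, E, F = 23*6 = 138 chips; eligible A, B, C, D, E, F
Layer 24-99: 76 each from A, B, C, E, F = 76*5 = 380 chips; eligible A, B, C, E, F
Layer 100-113: 14 each from A, B, E, F = 14*4 = 56 chips; eligible A, B, E, F
Layer 114-160: 47 each from A, E, F = 47*3 = 141 chips; eligible A, E, F
Layer 161-188: 28 each from A, E = 28*2 = 56 chips; eligible A, E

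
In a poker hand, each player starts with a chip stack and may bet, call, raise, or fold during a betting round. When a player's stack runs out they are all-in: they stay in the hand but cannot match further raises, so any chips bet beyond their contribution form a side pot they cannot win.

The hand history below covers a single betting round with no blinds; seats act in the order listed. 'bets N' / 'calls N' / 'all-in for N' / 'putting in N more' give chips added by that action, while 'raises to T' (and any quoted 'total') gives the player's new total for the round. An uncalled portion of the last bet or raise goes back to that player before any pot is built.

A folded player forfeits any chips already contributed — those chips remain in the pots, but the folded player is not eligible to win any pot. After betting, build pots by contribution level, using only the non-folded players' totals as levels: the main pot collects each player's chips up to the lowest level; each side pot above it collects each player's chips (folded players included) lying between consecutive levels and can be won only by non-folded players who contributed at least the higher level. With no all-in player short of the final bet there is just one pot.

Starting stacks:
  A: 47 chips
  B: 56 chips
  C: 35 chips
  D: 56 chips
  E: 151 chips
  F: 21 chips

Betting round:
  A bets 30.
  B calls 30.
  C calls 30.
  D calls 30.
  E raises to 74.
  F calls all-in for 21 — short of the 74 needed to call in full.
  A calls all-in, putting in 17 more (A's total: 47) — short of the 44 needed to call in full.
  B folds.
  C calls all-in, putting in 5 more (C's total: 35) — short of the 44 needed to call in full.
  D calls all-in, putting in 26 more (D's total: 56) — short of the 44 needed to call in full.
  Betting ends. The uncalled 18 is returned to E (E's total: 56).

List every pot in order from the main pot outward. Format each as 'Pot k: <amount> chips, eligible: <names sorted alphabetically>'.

Pot 1: 126 chips, eligible: A, C, D, E, F
Pot 2: 65 chips, eligible: A, C, D, E
Pot 3: 36 chips, eligible: A, D, E
Pot 4: 18 chips, eligible: D, E

Derivation:
Contributions (after 18 returned to E): A=47, B=30, C=35, D=56, E=56, F=21
Folded: B
Pot levels (distinct totals of non-folded players): 21, 35, 47, 56
Layer 1-21: 21 each from A, B, C, D, E, F = 21*6 = 126 chips; eligible A, C, D, E, F
Layer 22-35: A 14 + B 9 + C 14 + D 14 + E 14 = 65 chips; eligible A, C, D, E
Layer 36-47: 12 each from A, D, E = 12*3 = 36 chips; eligible A, D, E
Layer 48-56: 9 each from D, E = 9*2 = 18 chips; eligible D, E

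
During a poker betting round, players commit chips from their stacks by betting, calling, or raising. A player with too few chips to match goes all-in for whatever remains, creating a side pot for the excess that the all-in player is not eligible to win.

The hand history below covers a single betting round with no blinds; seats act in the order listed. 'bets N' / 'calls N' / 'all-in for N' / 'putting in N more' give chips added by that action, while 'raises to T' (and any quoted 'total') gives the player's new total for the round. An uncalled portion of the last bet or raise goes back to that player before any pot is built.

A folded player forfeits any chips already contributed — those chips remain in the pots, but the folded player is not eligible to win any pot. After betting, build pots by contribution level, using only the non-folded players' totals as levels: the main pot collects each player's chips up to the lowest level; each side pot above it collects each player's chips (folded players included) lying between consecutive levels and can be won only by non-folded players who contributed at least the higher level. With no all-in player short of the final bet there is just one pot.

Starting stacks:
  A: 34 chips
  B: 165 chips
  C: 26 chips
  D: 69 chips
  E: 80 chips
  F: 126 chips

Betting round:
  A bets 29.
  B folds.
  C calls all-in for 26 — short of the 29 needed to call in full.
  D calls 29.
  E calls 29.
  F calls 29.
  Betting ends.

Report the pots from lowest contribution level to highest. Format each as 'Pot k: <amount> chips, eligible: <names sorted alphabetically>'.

Pot 1: 130 chips, eligible: A, C, D, E, F
Pot 2: 12 chips, eligible: A, D, E, F

Derivation:
Contributions: A=29, C=26, D=29, E=29, F=29
Folded: B
Pot levels (distinct totals of non-folded players): 26, 29
Layer 1-26: 26 each from A, C, D, E, F = 26*5 = 130 chips; eligible A, C, D, E, F
Layer 27-29: 3 each from A, D, E, F = 3*4 = 12 chips; eligible A, D, E, F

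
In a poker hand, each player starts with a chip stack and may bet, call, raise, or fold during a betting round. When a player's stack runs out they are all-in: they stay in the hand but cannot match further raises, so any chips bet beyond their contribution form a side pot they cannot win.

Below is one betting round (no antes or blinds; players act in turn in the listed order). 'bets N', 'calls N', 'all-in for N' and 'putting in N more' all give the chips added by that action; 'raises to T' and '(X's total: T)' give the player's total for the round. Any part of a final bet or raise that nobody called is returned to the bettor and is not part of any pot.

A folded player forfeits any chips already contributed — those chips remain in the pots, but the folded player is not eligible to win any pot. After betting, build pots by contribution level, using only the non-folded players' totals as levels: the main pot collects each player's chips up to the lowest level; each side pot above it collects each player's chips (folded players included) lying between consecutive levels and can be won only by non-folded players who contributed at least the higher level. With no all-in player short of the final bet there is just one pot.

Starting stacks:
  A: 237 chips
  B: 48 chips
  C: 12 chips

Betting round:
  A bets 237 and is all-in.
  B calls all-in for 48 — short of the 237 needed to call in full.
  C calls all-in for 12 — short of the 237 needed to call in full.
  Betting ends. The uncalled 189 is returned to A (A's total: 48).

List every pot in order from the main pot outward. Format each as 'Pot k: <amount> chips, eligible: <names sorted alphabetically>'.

Contributions (after 189 returned to A): A=48, B=48, C=12
Pot levels (distinct totals of non-folded players): 12, 48
Layer 1-12: 12 each from A, B, C = 12*3 = 36 chips; eligible A, B, C
Layer 13-48: 36 each from A, B = 36*2 = 72 chips; eligible A, B

Pot 1: 36 chips, eligible: A, B, C
Pot 2: 72 chips, eligible: A, B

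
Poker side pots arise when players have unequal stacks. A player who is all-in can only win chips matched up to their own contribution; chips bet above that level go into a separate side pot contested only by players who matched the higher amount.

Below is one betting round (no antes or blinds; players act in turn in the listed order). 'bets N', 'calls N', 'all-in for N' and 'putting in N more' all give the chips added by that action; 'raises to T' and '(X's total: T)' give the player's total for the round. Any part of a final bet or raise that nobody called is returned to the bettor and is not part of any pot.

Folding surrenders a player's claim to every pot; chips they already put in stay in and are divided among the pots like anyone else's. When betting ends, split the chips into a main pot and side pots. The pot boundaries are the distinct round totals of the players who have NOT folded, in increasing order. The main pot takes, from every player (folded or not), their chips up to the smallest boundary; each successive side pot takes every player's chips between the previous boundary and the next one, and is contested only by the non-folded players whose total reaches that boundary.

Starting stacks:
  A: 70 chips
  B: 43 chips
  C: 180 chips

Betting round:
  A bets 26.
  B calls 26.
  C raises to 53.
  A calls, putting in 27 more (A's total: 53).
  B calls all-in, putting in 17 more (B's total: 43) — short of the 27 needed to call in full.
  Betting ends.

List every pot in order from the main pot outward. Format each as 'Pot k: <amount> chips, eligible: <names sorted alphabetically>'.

Contributions: A=53, B=43, C=53
Pot levels (distinct totals of non-folded players): 43, 53
Layer 1-43: 43 each from A, B, C = 43*3 = 129 chips; eligible A, B, C
Layer 44-53: 10 each from A, C = 10*2 = 20 chips; eligible A, C

Pot 1: 129 chips, eligible: A, B, C
Pot 2: 20 chips, eligible: A, C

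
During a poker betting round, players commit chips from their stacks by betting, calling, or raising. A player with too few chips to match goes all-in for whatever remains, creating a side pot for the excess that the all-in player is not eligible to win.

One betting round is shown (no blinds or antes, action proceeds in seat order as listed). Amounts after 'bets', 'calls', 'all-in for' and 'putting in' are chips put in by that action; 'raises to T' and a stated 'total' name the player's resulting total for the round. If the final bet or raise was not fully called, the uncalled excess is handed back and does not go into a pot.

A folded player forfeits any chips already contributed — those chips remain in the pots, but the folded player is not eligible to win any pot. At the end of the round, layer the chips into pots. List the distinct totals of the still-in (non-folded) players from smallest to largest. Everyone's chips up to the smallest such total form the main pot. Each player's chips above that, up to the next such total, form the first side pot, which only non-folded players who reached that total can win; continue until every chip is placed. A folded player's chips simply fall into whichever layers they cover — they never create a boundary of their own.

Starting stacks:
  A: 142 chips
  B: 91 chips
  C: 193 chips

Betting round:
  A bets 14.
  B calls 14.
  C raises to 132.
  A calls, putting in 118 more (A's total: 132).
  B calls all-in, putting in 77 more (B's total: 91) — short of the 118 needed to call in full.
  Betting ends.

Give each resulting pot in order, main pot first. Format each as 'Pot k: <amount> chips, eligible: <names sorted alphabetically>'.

Pot 1: 273 chips, eligible: A, B, C
Pot 2: 82 chips, eligible: A, C

Derivation:
Contributions: A=132, B=91, C=132
Pot levels (distinct totals of non-folded players): 91, 132
Layer 1-91: 91 each from A, B, C = 91*3 = 273 chips; eligible A, B, C
Layer 92-132: 41 each from A, C = 41*2 = 82 chips; eligible A, C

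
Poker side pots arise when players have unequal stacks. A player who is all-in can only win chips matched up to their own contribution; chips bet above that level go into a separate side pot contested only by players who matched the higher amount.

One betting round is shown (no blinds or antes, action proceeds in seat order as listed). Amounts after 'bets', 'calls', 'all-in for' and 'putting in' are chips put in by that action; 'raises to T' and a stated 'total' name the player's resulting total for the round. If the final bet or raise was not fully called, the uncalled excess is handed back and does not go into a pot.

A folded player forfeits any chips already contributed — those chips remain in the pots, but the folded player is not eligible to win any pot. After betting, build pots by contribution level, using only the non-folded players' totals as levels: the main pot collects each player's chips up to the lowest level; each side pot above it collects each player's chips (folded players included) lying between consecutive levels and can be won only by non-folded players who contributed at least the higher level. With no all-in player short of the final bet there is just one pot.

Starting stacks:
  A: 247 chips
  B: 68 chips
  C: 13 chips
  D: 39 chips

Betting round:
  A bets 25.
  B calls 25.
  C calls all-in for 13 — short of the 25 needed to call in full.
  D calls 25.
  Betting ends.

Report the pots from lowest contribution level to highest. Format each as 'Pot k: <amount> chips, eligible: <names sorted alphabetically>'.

Pot 1: 52 chips, eligible: A, B, C, D
Pot 2: 36 chips, eligible: A, B, D

Derivation:
Contributions: A=25, B=25, C=13, D=25
Pot levels (distinct totals of non-folded players): 13, 25
Layer 1-13: 13 each from A, B, C, D = 13*4 = 52 chips; eligible A, B, C, D
Layer 14-25: 12 each from A, B, D = 12*3 = 36 chips; eligible A, B, D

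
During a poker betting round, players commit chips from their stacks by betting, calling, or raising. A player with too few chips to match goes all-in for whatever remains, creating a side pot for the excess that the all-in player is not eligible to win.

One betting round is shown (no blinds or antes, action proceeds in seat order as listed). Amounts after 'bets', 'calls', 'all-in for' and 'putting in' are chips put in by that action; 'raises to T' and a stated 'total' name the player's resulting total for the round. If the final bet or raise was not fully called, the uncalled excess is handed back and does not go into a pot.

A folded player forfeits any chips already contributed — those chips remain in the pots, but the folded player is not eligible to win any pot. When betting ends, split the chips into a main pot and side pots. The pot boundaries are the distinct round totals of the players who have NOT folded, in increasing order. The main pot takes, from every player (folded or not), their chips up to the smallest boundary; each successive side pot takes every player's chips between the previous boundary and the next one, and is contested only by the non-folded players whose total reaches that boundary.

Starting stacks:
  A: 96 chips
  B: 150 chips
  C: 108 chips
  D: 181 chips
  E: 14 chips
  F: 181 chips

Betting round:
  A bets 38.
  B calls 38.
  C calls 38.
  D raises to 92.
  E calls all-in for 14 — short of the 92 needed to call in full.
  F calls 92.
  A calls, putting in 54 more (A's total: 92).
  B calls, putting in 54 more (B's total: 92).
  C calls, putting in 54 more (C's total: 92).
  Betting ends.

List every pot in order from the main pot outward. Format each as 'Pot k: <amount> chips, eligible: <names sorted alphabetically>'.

Contributions: A=92, B=92, C=92, D=92, E=14, F=92
Pot levels (distinct totals of non-folded players): 14, 92
Layer 1-14: 14 each from A, B, C, D, E, F = 14*6 = 84 chips; eligible A, B, C, D, E, F
Layer 15-92: 78 each from A, B, C, D, F = 78*5 = 390 chips; eligible A, B, C, D, F

Pot 1: 84 chips, eligible: A, B, C, D, E, F
Pot 2: 390 chips, eligible: A, B, C, D, F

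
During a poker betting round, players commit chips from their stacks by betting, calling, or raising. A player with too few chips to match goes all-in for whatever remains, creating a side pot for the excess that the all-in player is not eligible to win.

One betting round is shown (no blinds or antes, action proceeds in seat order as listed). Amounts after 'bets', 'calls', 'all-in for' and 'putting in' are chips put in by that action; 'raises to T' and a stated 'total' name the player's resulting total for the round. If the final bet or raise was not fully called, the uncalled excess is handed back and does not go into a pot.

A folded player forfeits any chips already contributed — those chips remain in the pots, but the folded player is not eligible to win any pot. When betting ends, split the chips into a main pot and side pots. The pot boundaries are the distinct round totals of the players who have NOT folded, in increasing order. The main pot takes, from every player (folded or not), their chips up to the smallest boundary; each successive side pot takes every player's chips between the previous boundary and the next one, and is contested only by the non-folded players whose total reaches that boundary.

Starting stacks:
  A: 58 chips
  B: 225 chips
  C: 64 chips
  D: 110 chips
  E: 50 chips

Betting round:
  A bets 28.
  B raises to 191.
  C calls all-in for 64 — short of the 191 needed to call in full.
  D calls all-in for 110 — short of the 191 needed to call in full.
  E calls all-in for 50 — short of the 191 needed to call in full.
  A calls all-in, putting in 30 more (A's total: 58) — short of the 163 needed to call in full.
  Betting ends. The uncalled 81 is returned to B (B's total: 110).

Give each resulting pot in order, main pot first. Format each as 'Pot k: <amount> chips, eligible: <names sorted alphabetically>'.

Pot 1: 250 chips, eligible: A, B, C, D, E
Pot 2: 32 chips, eligible: A, B, C, D
Pot 3: 18 chips, eligible: B, C, D
Pot 4: 92 chips, eligible: B, D

Derivation:
Contributions (after 81 returned to B): A=58, B=110, C=64, D=110, E=50
Pot levels (distinct totals of non-folded players): 50, 58, 64, 110
Layer 1-50: 50 each from A, B, C, D, E = 50*5 = 250 chips; eligible A, B, C, D, E
Layer 51-58: 8 each from A, B, C, D = 8*4 = 32 chips; eligible A, B, C, D
Layer 59-64: 6 each from B, C, D = 6*3 = 18 chips; eligible B, C, D
Layer 65-110: 46 each from B, D = 46*2 = 92 chips; eligible B, D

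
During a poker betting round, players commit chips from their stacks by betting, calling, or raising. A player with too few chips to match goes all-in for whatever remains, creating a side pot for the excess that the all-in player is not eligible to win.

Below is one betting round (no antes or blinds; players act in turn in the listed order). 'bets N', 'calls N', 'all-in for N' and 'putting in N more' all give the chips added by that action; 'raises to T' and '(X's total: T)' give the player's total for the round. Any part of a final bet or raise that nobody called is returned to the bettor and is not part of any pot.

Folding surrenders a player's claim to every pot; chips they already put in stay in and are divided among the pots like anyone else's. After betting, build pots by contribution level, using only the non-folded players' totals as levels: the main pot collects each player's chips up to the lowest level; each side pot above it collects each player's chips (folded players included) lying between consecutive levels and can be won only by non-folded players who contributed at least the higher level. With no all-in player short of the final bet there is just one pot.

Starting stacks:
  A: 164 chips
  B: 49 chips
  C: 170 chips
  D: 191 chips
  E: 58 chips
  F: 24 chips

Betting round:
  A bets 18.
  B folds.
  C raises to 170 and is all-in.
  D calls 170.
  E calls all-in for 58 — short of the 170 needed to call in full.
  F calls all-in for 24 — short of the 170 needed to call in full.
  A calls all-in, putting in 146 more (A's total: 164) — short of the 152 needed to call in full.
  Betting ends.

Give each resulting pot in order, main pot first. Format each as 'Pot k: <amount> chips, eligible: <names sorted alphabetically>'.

Pot 1: 120 chips, eligible: A, C, D, E, F
Pot 2: 136 chips, eligible: A, C, D, E
Pot 3: 318 chips, eligible: A, C, D
Pot 4: 12 chips, eligible: C, D

Derivation:
Contributions: A=164, C=170, D=170, E=58, F=24
Folded: B
Pot levels (distinct totals of non-folded players): 24, 58, 164, 170
Layer 1-24: 24 each from A, C, D, E, F = 24*5 = 120 chips; eligible A, C, D, E, F
Layer 25-58: 34 each from A, C, D, E = 34*4 = 136 chips; eligible A, C, D, E
Layer 59-164: 106 each from A, C, D = 106*3 = 318 chips; eligible A, C, D
Layer 165-170: 6 each from C, D = 6*2 = 12 chips; eligible C, D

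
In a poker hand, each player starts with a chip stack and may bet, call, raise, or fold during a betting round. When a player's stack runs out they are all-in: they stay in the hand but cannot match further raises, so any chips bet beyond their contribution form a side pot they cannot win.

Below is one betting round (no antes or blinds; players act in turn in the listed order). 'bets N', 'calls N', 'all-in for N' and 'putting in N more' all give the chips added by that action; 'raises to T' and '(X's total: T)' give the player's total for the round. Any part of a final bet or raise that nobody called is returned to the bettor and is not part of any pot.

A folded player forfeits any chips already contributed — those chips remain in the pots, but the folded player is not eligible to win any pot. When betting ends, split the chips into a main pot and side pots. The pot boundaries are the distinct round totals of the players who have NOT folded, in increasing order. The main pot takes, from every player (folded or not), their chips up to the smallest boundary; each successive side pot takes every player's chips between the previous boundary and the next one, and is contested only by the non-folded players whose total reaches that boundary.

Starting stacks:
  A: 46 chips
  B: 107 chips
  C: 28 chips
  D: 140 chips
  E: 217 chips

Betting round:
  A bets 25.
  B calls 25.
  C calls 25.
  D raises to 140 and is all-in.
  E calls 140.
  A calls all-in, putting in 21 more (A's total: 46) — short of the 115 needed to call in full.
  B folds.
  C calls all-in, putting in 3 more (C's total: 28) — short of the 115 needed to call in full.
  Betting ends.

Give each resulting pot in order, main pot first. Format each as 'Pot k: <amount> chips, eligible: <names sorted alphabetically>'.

Pot 1: 137 chips, eligible: A, C, D, E
Pot 2: 54 chips, eligible: A, D, E
Pot 3: 188 chips, eligible: D, E

Derivation:
Contributions: A=46, B=25, C=28, D=140, E=140
Folded: B
Pot levels (distinct totals of non-folded players): 28, 46, 140
Layer 1-28: A 28 + B 25 + C 28 + D 28 + E 28 = 137 chips; eligible A, C, D, E
Layer 29-46: 18 each from A, D, E = 18*3 = 54 chips; eligible A, D, E
Layer 47-140: 94 each from D, E = 94*2 = 188 chips; eligible D, E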